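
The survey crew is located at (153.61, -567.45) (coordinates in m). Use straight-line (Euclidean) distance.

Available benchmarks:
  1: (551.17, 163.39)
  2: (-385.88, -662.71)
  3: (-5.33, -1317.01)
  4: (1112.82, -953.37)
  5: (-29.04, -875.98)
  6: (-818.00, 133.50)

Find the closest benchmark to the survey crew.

5

Distances from (153.61, -567.45):
1: √((397.56)² + (730.84)²) = √(158053.9536 + 534127.1056) = 831.97 m
2: √((-539.49)² + (-95.26)²) = √(291049.4601 + 9074.4676) = 547.84 m
3: √((-158.94)² + (-749.56)²) = √(25261.9236 + 561840.1936) = 766.23 m
4: √((959.21)² + (-385.92)²) = √(920083.8241 + 148934.2464) = 1033.93 m
5: √((-182.65)² + (-308.53)²) = √(33361.0225 + 95190.7609) = 358.54 m
6: √((-971.61)² + (700.95)²) = √(944025.9921 + 491330.9025) = 1198.06 m
Minimum: 5 at 358.54 m.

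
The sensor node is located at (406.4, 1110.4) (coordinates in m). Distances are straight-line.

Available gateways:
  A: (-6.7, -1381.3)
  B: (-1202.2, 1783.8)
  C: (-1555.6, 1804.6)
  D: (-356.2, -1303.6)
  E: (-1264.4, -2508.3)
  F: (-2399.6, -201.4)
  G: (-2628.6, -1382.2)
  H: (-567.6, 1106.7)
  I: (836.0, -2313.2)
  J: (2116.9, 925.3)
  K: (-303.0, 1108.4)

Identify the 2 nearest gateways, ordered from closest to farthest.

K, H

Distances from (406.4, 1110.4):
A: √((-413.1)² + (-2491.7)²) = √(170651.610 + 6208568.890) = 2525.7 m
B: √((-1608.6)² + (673.4)²) = √(2587593.960 + 453467.560) = 1743.9 m
C: √((-1962.0)² + (694.2)²) = √(3849444.000 + 481913.640) = 2081.2 m
D: √((-762.6)² + (-2414.0)²) = √(581558.760 + 5827396.000) = 2531.6 m
E: √((-1670.8)² + (-3618.7)²) = √(2791572.640 + 13094989.690) = 3985.8 m
F: √((-2806.0)² + (-1311.8)²) = √(7873636.000 + 1720819.240) = 3097.5 m
G: √((-3035.0)² + (-2492.6)²) = √(9211225.000 + 6213054.760) = 3927.4 m
H: √((-974.0)² + (-3.7)²) = √(948676.000 + 13.690) = 974.0 m
I: √((429.6)² + (-3423.6)²) = √(184556.160 + 11721036.960) = 3450.4 m
J: √((1710.5)² + (-185.1)²) = √(2925810.250 + 34262.010) = 1720.5 m
K: √((-709.4)² + (-2.0)²) = √(503248.360 + 4.000) = 709.4 m
Sorted: K (709.4 m) < H (974.0 m) < J (1720.5 m) < B (1743.9 m) < …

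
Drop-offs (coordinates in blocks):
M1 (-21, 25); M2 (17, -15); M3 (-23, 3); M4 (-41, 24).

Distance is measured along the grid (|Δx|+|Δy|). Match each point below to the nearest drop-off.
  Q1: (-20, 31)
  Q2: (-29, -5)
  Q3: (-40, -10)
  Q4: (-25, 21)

Q1 at (-20, 31):
  M1: |-1| + |-6| = 1 + 6 = 7 blocks
  M2: |37| + |-46| = 37 + 46 = 83 blocks
  M3: |-3| + |-28| = 3 + 28 = 31 blocks
  M4: |-21| + |-7| = 21 + 7 = 28 blocks
  → nearest: M1 (7 blocks)
Q2 at (-29, -5):
  M1: |8| + |30| = 8 + 30 = 38 blocks
  M2: |46| + |-10| = 46 + 10 = 56 blocks
  M3: |6| + |8| = 6 + 8 = 14 blocks
  M4: |-12| + |29| = 12 + 29 = 41 blocks
  → nearest: M3 (14 blocks)
Q3 at (-40, -10):
  M1: |19| + |35| = 19 + 35 = 54 blocks
  M2: |57| + |-5| = 57 + 5 = 62 blocks
  M3: |17| + |13| = 17 + 13 = 30 blocks
  M4: |-1| + |34| = 1 + 34 = 35 blocks
  → nearest: M3 (30 blocks)
Q4 at (-25, 21):
  M1: |4| + |4| = 4 + 4 = 8 blocks
  M2: |42| + |-36| = 42 + 36 = 78 blocks
  M3: |2| + |-18| = 2 + 18 = 20 blocks
  M4: |-16| + |3| = 16 + 3 = 19 blocks
  → nearest: M1 (8 blocks)

Q1→M1; Q2→M3; Q3→M3; Q4→M1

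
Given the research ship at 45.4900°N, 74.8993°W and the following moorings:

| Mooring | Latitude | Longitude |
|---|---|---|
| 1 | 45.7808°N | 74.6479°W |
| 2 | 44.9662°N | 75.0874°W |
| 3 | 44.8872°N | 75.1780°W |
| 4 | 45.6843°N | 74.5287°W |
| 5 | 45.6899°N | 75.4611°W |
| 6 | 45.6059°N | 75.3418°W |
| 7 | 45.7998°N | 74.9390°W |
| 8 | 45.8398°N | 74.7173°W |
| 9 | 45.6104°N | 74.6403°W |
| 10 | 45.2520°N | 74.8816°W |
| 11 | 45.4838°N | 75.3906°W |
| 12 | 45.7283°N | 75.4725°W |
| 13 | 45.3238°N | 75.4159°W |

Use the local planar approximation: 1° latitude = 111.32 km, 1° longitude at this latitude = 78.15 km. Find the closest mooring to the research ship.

9

Distances from 45.4900°N, 74.8993°W:
1: √((0.2908·111.32)² + (0.2514·78.15)²) = √(1047.937061 + 386.001073) = 37.8674 km
2: √((-0.5238·111.32)² + (-0.1881·78.15)²) = √(3399.987994 + 216.090441) = 60.1338 km
3: √((-0.6028·111.32)² + (-0.2787·78.15)²) = √(4502.906017 + 474.386042) = 70.5499 km
4: √((0.1943·111.32)² + (0.3706·78.15)²) = √(467.834232 + 838.820035) = 36.1477 km
5: √((0.1999·111.32)² + (-0.5618·78.15)²) = √(495.190134 + 1927.620048) = 49.2220 km
6: √((0.1159·111.32)² + (-0.4425·78.15)²) = √(166.461294 + 1195.871497) = 36.9098 km
7: √((0.3098·111.32)² + (-0.0397·78.15)²) = √(1189.348755 + 9.625848) = 34.6262 km
8: √((0.3498·111.32)² + (0.1820·78.15)²) = √(1516.303040 + 202.302263) = 41.4561 km
9: √((0.1204·111.32)² + (0.2590·78.15)²) = √(179.638479 + 409.692009) = 24.2761 km
10: √((-0.2380·111.32)² + (0.0177·78.15)²) = √(701.940514 + 1.913394) = 26.5302 km
11: √((-0.0062·111.32)² + (-0.4913·78.15)²) = √(0.476354 + 1474.183320) = 38.4013 km
12: √((0.2383·111.32)² + (-0.5732·78.15)²) = √(703.711227 + 2006.643988) = 52.0611 km
13: √((-0.1662·111.32)² + (-0.5166·78.15)²) = √(342.301210 + 1629.921800) = 44.4097 km
Minimum: 9 at 24.2761 km.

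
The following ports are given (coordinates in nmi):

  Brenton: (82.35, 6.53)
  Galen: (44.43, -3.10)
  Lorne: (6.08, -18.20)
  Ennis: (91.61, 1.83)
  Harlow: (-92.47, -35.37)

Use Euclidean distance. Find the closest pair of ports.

Brenton and Ennis

Pairwise distances:
Brenton–Ennis: 10.38 nmi
Brenton–Galen: 39.12 nmi
Galen–Lorne: 41.22 nmi
Galen–Ennis: 47.44 nmi
Brenton–Lorne: 80.18 nmi
Lorne–Ennis: 87.84 nmi
Lorne–Harlow: 100.03 nmi
Galen–Harlow: 140.65 nmi
Brenton–Harlow: 179.77 nmi
Ennis–Harlow: 187.80 nmi
Closest pair: Brenton–Ennis at 10.38 nmi.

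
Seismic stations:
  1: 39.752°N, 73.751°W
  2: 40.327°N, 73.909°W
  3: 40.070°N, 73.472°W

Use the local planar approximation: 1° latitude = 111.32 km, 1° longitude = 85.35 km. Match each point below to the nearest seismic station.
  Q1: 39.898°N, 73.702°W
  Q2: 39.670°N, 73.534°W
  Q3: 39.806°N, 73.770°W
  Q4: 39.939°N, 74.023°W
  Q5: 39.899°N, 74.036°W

Q1 at 39.898°N, 73.702°W:
  1: √((-0.146·111.32)² + (-0.049·85.35)²) = √(264.15091 + 17.49038) = 16.782 km
  2: √((0.429·111.32)² + (-0.207·85.35)²) = √(2280.66228 + 312.13879) = 50.920 km
  3: √((0.172·111.32)² + (0.230·85.35)²) = √(366.60914 + 385.35653) = 27.422 km
  → nearest: 1 (16.782 km)
Q2 at 39.670°N, 73.534°W:
  1: √((0.082·111.32)² + (-0.217·85.35)²) = √(83.32477 + 343.02559) = 20.648 km
  2: √((0.657·111.32)² + (-0.375·85.35)²) = √(5349.05587 + 1024.40004) = 79.834 km
  3: √((0.400·111.32)² + (0.062·85.35)²) = √(1982.74278 + 28.00209) = 44.841 km
  → nearest: 1 (20.648 km)
Q3 at 39.806°N, 73.770°W:
  1: √((-0.054·111.32)² + (0.019·85.35)²) = √(36.13549 + 2.62975) = 6.226 km
  2: √((0.521·111.32)² + (-0.139·85.35)²) = √(3363.73553 + 140.74619) = 59.199 km
  3: √((0.264·111.32)² + (0.298·85.35)²) = √(863.68276 + 646.90362) = 38.866 km
  → nearest: 1 (6.226 km)
Q4 at 39.939°N, 74.023°W:
  1: √((-0.187·111.32)² + (0.272·85.35)²) = √(433.34083 + 538.94551) = 31.182 km
  2: √((0.388·111.32)² + (0.114·85.35)²) = √(1865.56269 + 94.67095) = 44.275 km
  3: √((0.131·111.32)² + (0.551·85.35)²) = √(212.66156 + 2211.61868) = 49.237 km
  → nearest: 1 (31.182 km)
Q5 at 39.899°N, 74.036°W:
  1: √((-0.147·111.32)² + (0.285·85.35)²) = √(267.78181 + 591.69346) = 29.317 km
  2: √((0.428·111.32)² + (0.127·85.35)²) = √(2270.04221 + 117.49368) = 48.862 km
  3: √((0.171·111.32)² + (0.564·85.35)²) = √(362.35864 + 2317.20928) = 51.765 km
  → nearest: 1 (29.317 km)

Q1→1; Q2→1; Q3→1; Q4→1; Q5→1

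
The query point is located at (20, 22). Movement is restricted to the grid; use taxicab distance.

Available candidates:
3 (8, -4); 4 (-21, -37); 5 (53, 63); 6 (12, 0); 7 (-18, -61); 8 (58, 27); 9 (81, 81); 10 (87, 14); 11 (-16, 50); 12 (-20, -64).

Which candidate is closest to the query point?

Distances from (20, 22):
3: |-12| + |-26| = 12 + 26 = 38
4: |-41| + |-59| = 41 + 59 = 100
5: |33| + |41| = 33 + 41 = 74
6: |-8| + |-22| = 8 + 22 = 30
7: |-38| + |-83| = 38 + 83 = 121
8: |38| + |5| = 38 + 5 = 43
9: |61| + |59| = 61 + 59 = 120
10: |67| + |-8| = 67 + 8 = 75
11: |-36| + |28| = 36 + 28 = 64
12: |-40| + |-86| = 40 + 86 = 126
Minimum: 6 at 30.

6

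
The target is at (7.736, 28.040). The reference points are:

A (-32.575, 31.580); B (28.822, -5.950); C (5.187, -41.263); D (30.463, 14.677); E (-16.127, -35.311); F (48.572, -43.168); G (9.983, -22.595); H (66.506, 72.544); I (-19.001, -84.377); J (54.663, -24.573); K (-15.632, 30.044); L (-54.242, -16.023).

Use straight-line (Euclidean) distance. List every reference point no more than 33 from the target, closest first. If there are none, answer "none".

Distances from (7.736, 28.040):
A: √((-40.311)² + (3.540)²) = √(1624.97672 + 12.53160) = 40.466
B: √((21.086)² + (-33.990)²) = √(444.61940 + 1155.32010) = 39.999
C: √((-2.549)² + (-69.303)²) = √(6.49740 + 4802.90581) = 69.350
D: √((22.727)² + (-13.363)²) = √(516.51653 + 178.56977) = 26.364
E: √((-23.863)² + (-63.351)²) = √(569.44277 + 4013.34920) = 67.696
F: √((40.836)² + (-71.208)²) = √(1667.57890 + 5070.57926) = 82.086
G: √((2.247)² + (-50.635)²) = √(5.04901 + 2563.90323) = 50.685
H: √((58.770)² + (44.504)²) = √(3453.91290 + 1980.60602) = 73.719
I: √((-26.737)² + (-112.417)²) = √(714.86717 + 12637.58189) = 115.553
J: √((46.927)² + (-52.613)²) = √(2202.14333 + 2768.12777) = 70.500
K: √((-23.368)² + (2.004)²) = √(546.06342 + 4.01602) = 23.454
L: √((-61.978)² + (-44.063)²) = √(3841.27248 + 1941.54797) = 76.045
Threshold 33: K (23.454), D (26.364) are within range.

K, D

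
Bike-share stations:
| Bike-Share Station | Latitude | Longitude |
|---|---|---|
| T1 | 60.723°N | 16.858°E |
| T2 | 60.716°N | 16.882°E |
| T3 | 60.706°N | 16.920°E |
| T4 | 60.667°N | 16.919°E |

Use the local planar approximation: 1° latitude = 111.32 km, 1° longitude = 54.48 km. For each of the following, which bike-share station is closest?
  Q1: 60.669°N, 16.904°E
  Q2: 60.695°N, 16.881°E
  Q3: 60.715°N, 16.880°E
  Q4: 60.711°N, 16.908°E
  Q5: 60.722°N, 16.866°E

Q1→T4; Q2→T2; Q3→T2; Q4→T3; Q5→T1

Q1 at 60.669°N, 16.904°E:
  T1: √((0.054·111.32)² + (-0.046·54.48)²) = √(36.13549 + 6.28044) = 6.513 km
  T2: √((0.047·111.32)² + (-0.022·54.48)²) = √(27.37424 + 1.43655) = 5.368 km
  T3: √((0.037·111.32)² + (0.016·54.48)²) = √(16.96484 + 0.75983) = 4.210 km
  T4: √((-0.002·111.32)² + (0.015·54.48)²) = √(0.04957 + 0.66782) = 0.847 km
  → nearest: T4 (0.847 km)
Q2 at 60.695°N, 16.881°E:
  T1: √((0.028·111.32)² + (-0.023·54.48)²) = √(9.71544 + 1.57011) = 3.359 km
  T2: √((0.021·111.32)² + (0.001·54.48)²) = √(5.46493 + 0.00297) = 2.338 km
  T3: √((0.011·111.32)² + (0.039·54.48)²) = √(1.49945 + 4.51444) = 2.452 km
  T4: √((-0.028·111.32)² + (0.038·54.48)²) = √(9.71544 + 4.28589) = 3.742 km
  → nearest: T2 (2.338 km)
Q3 at 60.715°N, 16.880°E:
  T1: √((0.008·111.32)² + (-0.022·54.48)²) = √(0.79310 + 1.43655) = 1.493 km
  T2: √((0.001·111.32)² + (0.002·54.48)²) = √(0.01239 + 0.01187) = 0.156 km
  T3: √((-0.009·111.32)² + (0.040·54.48)²) = √(1.00376 + 4.74891) = 2.398 km
  T4: √((-0.048·111.32)² + (0.039·54.48)²) = √(28.55150 + 4.51444) = 5.750 km
  → nearest: T2 (0.156 km)
Q4 at 60.711°N, 16.908°E:
  T1: √((0.012·111.32)² + (-0.050·54.48)²) = √(1.78447 + 7.42018) = 3.034 km
  T2: √((0.005·111.32)² + (-0.026·54.48)²) = √(0.30980 + 2.00642) = 1.522 km
  T3: √((-0.005·111.32)² + (0.012·54.48)²) = √(0.30980 + 0.42740) = 0.859 km
  T4: √((-0.044·111.32)² + (0.011·54.48)²) = √(23.99119 + 0.35914) = 4.935 km
  → nearest: T3 (0.859 km)
Q5 at 60.722°N, 16.866°E:
  T1: √((0.001·111.32)² + (-0.008·54.48)²) = √(0.01239 + 0.18996) = 0.450 km
  T2: √((-0.006·111.32)² + (0.016·54.48)²) = √(0.44612 + 0.75983) = 1.098 km
  T3: √((-0.016·111.32)² + (0.054·54.48)²) = √(3.17239 + 8.65489) = 3.439 km
  T4: √((-0.055·111.32)² + (0.053·54.48)²) = √(37.48623 + 8.33731) = 6.769 km
  → nearest: T1 (0.450 km)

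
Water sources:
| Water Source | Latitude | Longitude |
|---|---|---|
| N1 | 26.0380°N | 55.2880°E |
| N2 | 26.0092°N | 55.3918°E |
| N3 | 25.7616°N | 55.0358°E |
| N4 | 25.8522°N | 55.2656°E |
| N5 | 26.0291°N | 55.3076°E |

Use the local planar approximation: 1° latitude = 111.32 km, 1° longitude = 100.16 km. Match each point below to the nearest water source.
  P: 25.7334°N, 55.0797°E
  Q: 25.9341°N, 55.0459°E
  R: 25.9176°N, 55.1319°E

P→N3; Q→N3; R→N4

P at 25.7334°N, 55.0797°E:
  N1: √((0.3046·111.32)² + (0.2083·100.16)²) = √(1149.757347 + 435.278455) = 39.8125 km
  N2: √((0.2758·111.32)² + (0.3121·100.16)²) = √(942.616243 + 977.183599) = 43.8155 km
  N3: √((0.0282·111.32)² + (-0.0439·100.16)²) = √(9.854727 + 19.333820) = 5.4026 km
  N4: √((0.1188·111.32)² + (0.1859·100.16)²) = √(174.895758 + 346.694867) = 22.8384 km
  N5: √((0.2957·111.32)² + (0.2279·100.16)²) = √(1083.550219 + 521.047459) = 40.0574 km
  → nearest: N3 (5.4026 km)
Q at 25.9341°N, 55.0459°E:
  N1: √((0.1039·111.32)² + (0.2421·100.16)²) = √(133.775780 + 588.001198) = 26.8659 km
  N2: √((0.0751·111.32)² + (0.3459·100.16)²) = √(69.891807 + 1200.299861) = 35.6397 km
  N3: √((-0.1725·111.32)² + (-0.0101·100.16)²) = √(368.743687 + 1.023367) = 19.2293 km
  N4: √((-0.0819·111.32)² + (0.2197·100.16)²) = √(83.121658 + 484.226715) = 23.8191 km
  N5: √((0.0950·111.32)² + (0.2617·100.16)²) = √(111.839085 + 687.062234) = 28.2648 km
  → nearest: N3 (19.2293 km)
R at 25.9176°N, 55.1319°E:
  N1: √((0.1204·111.32)² + (0.1561·100.16)²) = √(179.638479 + 244.452475) = 20.5935 km
  N2: √((0.0916·111.32)² + (0.2599·100.16)²) = √(103.977014 + 677.643366) = 27.9575 km
  N3: √((-0.1560·111.32)² + (-0.0961·100.16)²) = √(301.575177 + 92.647863) = 19.8551 km
  N4: √((-0.0654·111.32)² + (0.1337·100.16)²) = √(53.003176 + 179.329380) = 15.2425 km
  N5: √((0.1115·111.32)² + (0.1757·100.16)²) = √(154.062212 + 309.693546) = 21.5350 km
  → nearest: N4 (15.2425 km)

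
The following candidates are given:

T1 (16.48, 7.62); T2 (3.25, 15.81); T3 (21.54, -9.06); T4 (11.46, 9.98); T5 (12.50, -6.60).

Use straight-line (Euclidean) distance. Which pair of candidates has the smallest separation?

Pairwise distances:
T1–T2: 15.56
T1–T3: 17.43
T1–T4: 5.55
T1–T5: 14.77
T2–T3: 30.87
T2–T4: 10.07
T2–T5: 24.24
T3–T4: 21.54
T3–T5: 9.37
T4–T5: 16.61
Closest pair: T1–T4 at 5.55.

T1 and T4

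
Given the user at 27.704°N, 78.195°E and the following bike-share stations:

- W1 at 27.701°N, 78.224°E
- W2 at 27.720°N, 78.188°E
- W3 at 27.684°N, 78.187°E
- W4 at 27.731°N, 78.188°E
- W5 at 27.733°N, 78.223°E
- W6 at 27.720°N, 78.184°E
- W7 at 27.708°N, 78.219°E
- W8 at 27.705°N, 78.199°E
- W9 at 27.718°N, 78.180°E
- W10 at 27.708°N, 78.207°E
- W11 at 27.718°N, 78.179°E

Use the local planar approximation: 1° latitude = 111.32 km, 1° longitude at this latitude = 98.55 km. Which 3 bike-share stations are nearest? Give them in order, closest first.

W8, W10, W2

Distances from 27.704°N, 78.195°E:
W1: 2.877 km
W2: 1.910 km
W3: 2.362 km
W4: 3.084 km
W5: 4.247 km
W6: 2.085 km
W7: 2.407 km
W8: 0.410 km
W9: 2.148 km
W10: 1.264 km
W11: 2.217 km
Sorted: W8 (0.410 km) < W10 (1.264 km) < W2 (1.910 km) < W6 (2.085 km) < W9 (2.148 km) < …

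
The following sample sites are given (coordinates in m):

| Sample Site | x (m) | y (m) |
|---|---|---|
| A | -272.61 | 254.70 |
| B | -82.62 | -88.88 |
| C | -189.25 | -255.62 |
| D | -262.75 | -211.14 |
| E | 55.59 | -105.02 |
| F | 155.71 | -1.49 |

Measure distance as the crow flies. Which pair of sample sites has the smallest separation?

Pairwise distances:
C–D: 85.91 m
B–E: 139.15 m
E–F: 144.02 m
B–C: 197.92 m
B–D: 217.70 m
B–F: 253.85 m
C–E: 287.45 m
D–E: 335.56 m
A–B: 392.61 m
C–F: 428.46 m
A–D: 465.94 m
D–F: 468.04 m
A–E: 486.94 m
A–F: 499.09 m
A–C: 517.08 m
Closest pair: C–D at 85.91 m.

C and D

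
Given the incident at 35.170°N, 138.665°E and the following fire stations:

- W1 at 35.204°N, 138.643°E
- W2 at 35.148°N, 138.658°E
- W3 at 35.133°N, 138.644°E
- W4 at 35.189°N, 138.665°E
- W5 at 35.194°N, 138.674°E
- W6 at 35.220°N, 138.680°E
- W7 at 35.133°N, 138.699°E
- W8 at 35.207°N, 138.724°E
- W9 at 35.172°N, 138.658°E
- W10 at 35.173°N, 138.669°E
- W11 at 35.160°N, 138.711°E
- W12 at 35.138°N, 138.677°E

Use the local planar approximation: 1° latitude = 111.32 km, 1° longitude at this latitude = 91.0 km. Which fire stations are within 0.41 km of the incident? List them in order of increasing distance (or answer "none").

Distances from 35.170°N, 138.665°E:
W1: 4.282 km
W2: 2.531 km
W3: 4.541 km
W4: 2.115 km
W5: 2.794 km
W6: 5.731 km
W7: 5.151 km
W8: 6.767 km
W9: 0.675 km
W10: 0.494 km
W11: 4.331 km
W12: 3.726 km
Threshold 0.41 km: none within range.

none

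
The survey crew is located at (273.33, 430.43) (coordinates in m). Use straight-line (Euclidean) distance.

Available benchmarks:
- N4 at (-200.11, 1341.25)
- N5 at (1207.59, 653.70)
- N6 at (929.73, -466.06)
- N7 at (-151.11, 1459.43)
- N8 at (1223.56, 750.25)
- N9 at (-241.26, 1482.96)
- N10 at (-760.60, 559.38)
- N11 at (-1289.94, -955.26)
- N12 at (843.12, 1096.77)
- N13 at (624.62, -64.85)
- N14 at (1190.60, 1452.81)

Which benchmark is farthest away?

N11

Distances from (273.33, 430.43):
N4: 1026.52 m
N5: 960.57 m
N6: 1111.11 m
N7: 1113.10 m
N8: 1002.61 m
N9: 1171.59 m
N10: 1041.94 m
N11: 2089.01 m
N12: 876.74 m
N13: 607.21 m
N14: 1373.55 m
Maximum: N11 at 2089.01 m.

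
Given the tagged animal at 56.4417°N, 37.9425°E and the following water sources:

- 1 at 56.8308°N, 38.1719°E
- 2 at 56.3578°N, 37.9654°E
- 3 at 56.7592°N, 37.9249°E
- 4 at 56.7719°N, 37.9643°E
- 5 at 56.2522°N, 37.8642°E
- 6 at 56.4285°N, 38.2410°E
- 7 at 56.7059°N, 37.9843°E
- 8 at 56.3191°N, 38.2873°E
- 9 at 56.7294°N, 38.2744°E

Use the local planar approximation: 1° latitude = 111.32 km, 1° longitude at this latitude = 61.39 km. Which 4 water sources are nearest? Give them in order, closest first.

2, 6, 5, 8

Distances from 56.4417°N, 37.9425°E:
1: √((0.3891·111.32)² + (0.2294·61.39)²) = √(1876.155613 + 198.327115) = 45.5465 km
2: √((-0.0839·111.32)² + (0.0229·61.39)²) = √(87.230893 + 1.976361) = 9.4450 km
3: √((0.3175·111.32)² + (-0.0176·61.39)²) = √(1249.205405 + 1.167402) = 35.3606 km
4: √((0.3302·111.32)² + (0.0218·61.39)²) = √(1351.140566 + 1.791052) = 36.7822 km
5: √((-0.1895·111.32)² + (-0.0783·61.39)²) = √(445.004932 + 23.105682) = 21.6359 km
6: √((-0.0132·111.32)² + (0.2985·61.39)²) = √(2.159207 + 335.802510) = 18.3837 km
7: √((0.2642·111.32)² + (0.0418·61.39)²) = √(864.991863 + 6.584879) = 29.5225 km
8: √((-0.1226·111.32)² + (0.3448·61.39)²) = √(186.263318 + 448.053404) = 25.1856 km
9: √((0.2877·111.32)² + (0.3319·61.39)²) = √(1025.713612 + 415.154521) = 37.9588 km
Sorted: 2 (9.4450 km) < 6 (18.3837 km) < 5 (21.6359 km) < 8 (25.1856 km) < 7 (29.5225 km) < 3 (35.3606 km) < …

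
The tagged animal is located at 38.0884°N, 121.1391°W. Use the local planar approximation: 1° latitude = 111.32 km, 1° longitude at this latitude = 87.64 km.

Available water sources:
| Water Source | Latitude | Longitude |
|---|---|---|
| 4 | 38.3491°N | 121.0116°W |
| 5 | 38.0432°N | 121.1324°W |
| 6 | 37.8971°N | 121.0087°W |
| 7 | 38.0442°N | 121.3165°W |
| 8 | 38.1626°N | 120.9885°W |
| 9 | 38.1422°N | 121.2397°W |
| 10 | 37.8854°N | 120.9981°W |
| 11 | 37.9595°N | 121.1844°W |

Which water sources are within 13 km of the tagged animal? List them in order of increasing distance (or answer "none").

Distances from 38.0884°N, 121.1391°W:
4: √((0.2607·111.32)² + (0.1275·87.64)²) = √(842.225638 + 124.860511) = 31.0980 km
5: √((-0.0452·111.32)² + (0.0067·87.64)²) = √(25.317643 + 0.344790) = 5.0658 km
6: √((-0.1913·111.32)² + (0.1304·87.64)²) = √(453.499002 + 130.605035) = 24.1682 km
7: √((-0.0442·111.32)² + (-0.1774·87.64)²) = √(24.209785 + 241.719657) = 16.3073 km
8: √((0.0742·111.32)² + (0.1506·87.64)²) = √(68.226675 + 174.202620) = 15.5701 km
9: √((0.0538·111.32)² + (-0.1006·87.64)²) = √(35.868313 + 77.732153) = 10.6584 km
10: √((-0.2030·111.32)² + (0.1410·87.64)²) = √(510.667796 + 152.701380) = 25.7560 km
11: √((-0.1289·111.32)² + (-0.0453·87.64)²) = √(205.898048 + 15.761630) = 14.8882 km
Threshold 13 km: 5 (5.0658 km), 9 (10.6584 km) are within range.

5, 9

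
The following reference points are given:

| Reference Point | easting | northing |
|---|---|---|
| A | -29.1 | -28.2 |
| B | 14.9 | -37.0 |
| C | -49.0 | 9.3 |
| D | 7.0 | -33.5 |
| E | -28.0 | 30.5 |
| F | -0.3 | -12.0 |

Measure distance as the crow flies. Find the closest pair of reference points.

B and D

Pairwise distances:
A–B: 44.9
A–C: 42.5
A–D: 36.5
A–E: 58.7
A–F: 33.0
B–C: 78.9
B–D: 8.6
B–E: 80.0
B–F: 29.3
C–D: 70.5
C–E: 29.8
C–F: 53.2
D–E: 72.9
D–F: 22.7
E–F: 50.7
Closest pair: B–D at 8.6.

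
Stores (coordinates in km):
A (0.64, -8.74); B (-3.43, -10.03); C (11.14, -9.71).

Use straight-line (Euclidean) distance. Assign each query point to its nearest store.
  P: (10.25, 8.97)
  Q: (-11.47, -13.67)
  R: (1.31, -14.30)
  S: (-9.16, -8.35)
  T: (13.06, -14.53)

P→C; Q→B; R→A; S→B; T→C

P at (10.25, 8.97):
  A: 20.15 km
  B: 23.41 km
  C: 18.70 km
  → nearest: C (18.70 km)
Q at (-11.47, -13.67):
  A: 13.08 km
  B: 8.83 km
  C: 22.95 km
  → nearest: B (8.83 km)
R at (1.31, -14.30):
  A: 5.60 km
  B: 6.38 km
  C: 10.85 km
  → nearest: A (5.60 km)
S at (-9.16, -8.35):
  A: 9.81 km
  B: 5.97 km
  C: 20.35 km
  → nearest: B (5.97 km)
T at (13.06, -14.53):
  A: 13.70 km
  B: 17.09 km
  C: 5.19 km
  → nearest: C (5.19 km)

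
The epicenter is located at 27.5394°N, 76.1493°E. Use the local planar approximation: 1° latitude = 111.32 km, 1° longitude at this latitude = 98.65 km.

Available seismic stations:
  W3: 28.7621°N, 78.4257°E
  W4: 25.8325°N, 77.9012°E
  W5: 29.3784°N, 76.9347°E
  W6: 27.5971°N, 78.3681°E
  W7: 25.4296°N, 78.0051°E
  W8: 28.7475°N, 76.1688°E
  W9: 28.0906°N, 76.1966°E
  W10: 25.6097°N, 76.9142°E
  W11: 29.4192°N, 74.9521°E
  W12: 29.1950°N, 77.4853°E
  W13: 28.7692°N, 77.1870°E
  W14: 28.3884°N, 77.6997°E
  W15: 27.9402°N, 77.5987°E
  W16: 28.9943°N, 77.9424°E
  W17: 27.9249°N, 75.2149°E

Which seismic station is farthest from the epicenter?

W7

Distances from 27.5394°N, 76.1493°E:
W3: √((1.2227·111.32)² + (2.2764·98.65)²) = √(18526.194521 + 50430.274610) = 262.5956 km
W4: √((-1.7069·111.32)² + (1.7519·98.65)²) = √(36104.601187 + 29868.458158) = 256.8522 km
W5: √((1.8390·111.32)² + (0.7854·98.65)²) = √(41909.246618 + 6003.105462) = 218.8889 km
W6: √((0.0577·111.32)² + (2.2188·98.65)²) = √(41.257036 + 47910.476873) = 218.9788 km
W7: √((-2.1098·111.32)² + (1.8558·98.65)²) = √(55160.598707 + 33516.334796) = 297.7867 km
W8: √((1.2081·111.32)² + (0.0195·98.65)²) = √(18086.401353 + 3.700526) = 134.4994 km
W9: √((0.5512·111.32)² + (0.0473·98.65)²) = √(3764.998549 + 21.772909) = 61.5367 km
W10: √((-1.9297·111.32)² + (0.7649·98.65)²) = √(46145.142240 + 5693.816951) = 227.6817 km
W11: √((1.8798·111.32)² + (-1.1972·98.65)²) = √(43789.469703 + 13948.502850) = 240.2873 km
W12: √((1.6556·111.32)² + (1.3360·98.65)²) = √(33967.003093 + 17370.291053) = 226.5773 km
W13: √((1.2298·111.32)² + (1.0377·98.65)²) = √(18741.975799 + 10479.433659) = 170.9427 km
W14: √((0.8490·111.32)² + (1.5504·98.65)²) = √(8932.268634 + 23392.772573) = 179.7917 km
W15: √((0.4008·111.32)² + (1.4494·98.65)²) = √(1990.681686 + 20444.226939) = 149.7829 km
W16: √((1.4549·111.32)² + (1.7931·98.65)²) = √(26230.869275 + 31289.829761) = 239.8347 km
W17: √((0.3855·111.32)² + (-0.9344·98.65)²) = √(1841.599380 + 8496.886924) = 101.6783 km
Maximum: W7 at 297.7867 km.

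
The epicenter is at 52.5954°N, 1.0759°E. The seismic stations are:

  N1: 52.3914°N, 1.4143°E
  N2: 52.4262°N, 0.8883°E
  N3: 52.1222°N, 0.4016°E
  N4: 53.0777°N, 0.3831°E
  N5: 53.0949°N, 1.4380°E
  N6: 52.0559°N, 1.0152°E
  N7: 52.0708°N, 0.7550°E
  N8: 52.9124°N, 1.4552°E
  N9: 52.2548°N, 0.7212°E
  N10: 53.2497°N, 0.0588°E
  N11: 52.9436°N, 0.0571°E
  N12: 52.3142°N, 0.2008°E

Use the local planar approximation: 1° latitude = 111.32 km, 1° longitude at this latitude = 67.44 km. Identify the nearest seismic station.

N2

Distances from 52.5954°N, 1.0759°E:
N1: 32.1954 km
N2: 22.6900 km
N3: 69.5901 km
N4: 71.1728 km
N5: 60.7304 km
N6: 60.1965 km
N7: 62.2795 km
N8: 43.5845 km
N9: 44.8308 km
N10: 100.0510 km
N11: 78.8875 km
N12: 66.8047 km
Minimum: N2 at 22.6900 km.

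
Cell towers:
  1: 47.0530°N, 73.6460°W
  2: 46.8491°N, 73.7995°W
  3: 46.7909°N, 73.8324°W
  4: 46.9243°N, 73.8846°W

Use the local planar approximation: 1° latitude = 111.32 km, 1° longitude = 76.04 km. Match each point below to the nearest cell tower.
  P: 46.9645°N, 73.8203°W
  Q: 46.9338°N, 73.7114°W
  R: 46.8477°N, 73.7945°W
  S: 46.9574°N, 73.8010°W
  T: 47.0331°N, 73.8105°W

P at 46.9645°N, 73.8203°W:
  1: 16.5143 km
  2: 12.9433 km
  3: 19.3470 km
  4: 6.6281 km
  → nearest: 4 (6.6281 km)
Q at 46.9338°N, 73.7114°W:
  1: 14.1706 km
  2: 11.5664 km
  3: 18.3768 km
  4: 13.2125 km
  → nearest: 2 (11.5664 km)
R at 46.8477°N, 73.7945°W:
  1: 25.4914 km
  2: 0.4109 km
  3: 6.9488 km
  4: 10.9385 km
  → nearest: 2 (0.4109 km)
S at 46.9574°N, 73.8010°W:
  1: 15.8799 km
  2: 12.0565 km
  3: 18.6879 km
  4: 7.3476 km
  → nearest: 4 (7.3476 km)
T at 47.0331°N, 73.8105°W:
  1: 12.7032 km
  2: 20.5000 km
  3: 27.0131 km
  4: 13.3581 km
  → nearest: 1 (12.7032 km)

P→4; Q→2; R→2; S→4; T→1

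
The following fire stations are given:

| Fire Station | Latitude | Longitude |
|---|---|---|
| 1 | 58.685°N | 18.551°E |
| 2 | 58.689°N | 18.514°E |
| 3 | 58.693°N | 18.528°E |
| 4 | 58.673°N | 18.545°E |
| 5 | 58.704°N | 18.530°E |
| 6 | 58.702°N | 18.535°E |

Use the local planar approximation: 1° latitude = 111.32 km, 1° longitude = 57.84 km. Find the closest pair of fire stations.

5 and 6

Pairwise distances:
5–6: √((-0.002·111.32)² + (0.005·57.84)²) = √(0.04957 + 0.08364) = 0.365 km
2–3: √((0.004·111.32)² + (0.014·57.84)²) = √(0.19827 + 0.65571) = 0.924 km
3–6: √((0.009·111.32)² + (0.007·57.84)²) = √(1.00376 + 0.16393) = 1.081 km
3–5: √((0.011·111.32)² + (0.002·57.84)²) = √(1.49945 + 0.01338) = 1.230 km
1–4: √((-0.012·111.32)² + (-0.006·57.84)²) = √(1.78447 + 0.12044) = 1.380 km
1–3: √((0.008·111.32)² + (-0.023·57.84)²) = √(0.79310 + 1.76975) = 1.601 km
2–6: √((0.013·111.32)² + (0.021·57.84)²) = √(2.09427 + 1.47535) = 1.889 km
2–5: √((0.015·111.32)² + (0.016·57.84)²) = √(2.78823 + 0.85644) = 1.909 km
1–6: √((0.017·111.32)² + (-0.016·57.84)²) = √(3.58133 + 0.85644) = 2.107 km
1–2: √((0.004·111.32)² + (-0.037·57.84)²) = √(0.19827 + 4.57994) = 2.186 km
3–4: √((-0.020·111.32)² + (0.017·57.84)²) = √(4.95686 + 0.96684) = 2.434 km
1–5: √((0.019·111.32)² + (-0.021·57.84)²) = √(4.47356 + 1.47535) = 2.439 km
2–4: √((-0.016·111.32)² + (0.031·57.84)²) = √(3.17239 + 3.21499) = 2.527 km
4–6: √((0.029·111.32)² + (-0.010·57.84)²) = √(10.42179 + 0.33455) = 3.280 km
4–5: √((0.031·111.32)² + (-0.015·57.84)²) = √(11.90885 + 0.75273) = 3.558 km
Closest pair: 5–6 at 0.365 km.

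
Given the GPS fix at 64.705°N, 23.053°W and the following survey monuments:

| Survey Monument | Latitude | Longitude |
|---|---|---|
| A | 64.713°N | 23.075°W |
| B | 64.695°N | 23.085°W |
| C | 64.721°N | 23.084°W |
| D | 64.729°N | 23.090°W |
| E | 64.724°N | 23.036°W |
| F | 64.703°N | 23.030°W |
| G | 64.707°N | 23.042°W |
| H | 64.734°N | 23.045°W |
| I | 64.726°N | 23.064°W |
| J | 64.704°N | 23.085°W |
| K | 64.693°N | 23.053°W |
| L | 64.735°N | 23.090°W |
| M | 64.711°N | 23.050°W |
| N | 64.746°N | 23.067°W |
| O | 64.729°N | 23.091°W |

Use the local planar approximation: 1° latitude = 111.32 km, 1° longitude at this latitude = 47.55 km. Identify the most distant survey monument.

N

Distances from 64.705°N, 23.053°W:
A: √((0.008·111.32)² + (-0.022·47.55)²) = √(0.79310 + 1.09433) = 1.374 km
B: √((-0.010·111.32)² + (-0.032·47.55)²) = √(1.23921 + 2.31527) = 1.885 km
C: √((0.016·111.32)² + (-0.031·47.55)²) = √(3.17239 + 2.17282) = 2.312 km
D: √((0.024·111.32)² + (-0.037·47.55)²) = √(7.13787 + 3.09531) = 3.199 km
E: √((0.019·111.32)² + (0.017·47.55)²) = √(4.47356 + 0.65343) = 2.264 km
F: √((-0.002·111.32)² + (0.023·47.55)²) = √(0.04957 + 1.19607) = 1.116 km
G: √((0.002·111.32)² + (0.011·47.55)²) = √(0.04957 + 0.27358) = 0.568 km
H: √((0.029·111.32)² + (0.008·47.55)²) = √(10.42179 + 0.14470) = 3.251 km
I: √((0.021·111.32)² + (-0.011·47.55)²) = √(5.46493 + 0.27358) = 2.396 km
J: √((-0.001·111.32)² + (-0.032·47.55)²) = √(0.01239 + 2.31527) = 1.526 km
K: √((-0.012·111.32)² + (0.000·47.55)²) = √(1.78447 + 0.00000) = 1.336 km
L: √((0.030·111.32)² + (-0.037·47.55)²) = √(11.15293 + 3.09531) = 3.775 km
M: √((0.006·111.32)² + (0.003·47.55)²) = √(0.44612 + 0.02035) = 0.683 km
N: √((0.041·111.32)² + (-0.014·47.55)²) = √(20.83119 + 0.44316) = 4.612 km
O: √((0.024·111.32)² + (-0.038·47.55)²) = √(7.13787 + 3.26489) = 3.225 km
Maximum: N at 4.612 km.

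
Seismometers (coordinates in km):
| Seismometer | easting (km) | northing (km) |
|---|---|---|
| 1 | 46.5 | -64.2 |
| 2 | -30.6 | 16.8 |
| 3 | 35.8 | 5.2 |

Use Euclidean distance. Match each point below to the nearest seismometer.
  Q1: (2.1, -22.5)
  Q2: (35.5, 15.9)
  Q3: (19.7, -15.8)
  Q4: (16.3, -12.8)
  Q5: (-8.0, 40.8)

Q1→3; Q2→3; Q3→3; Q4→3; Q5→2

Q1 at (2.1, -22.5):
  1: 60.91 km
  2: 51.13 km
  3: 43.62 km
  → nearest: 3 (43.62 km)
Q2 at (35.5, 15.9):
  1: 80.85 km
  2: 66.11 km
  3: 10.70 km
  → nearest: 3 (10.70 km)
Q3 at (19.7, -15.8):
  1: 55.32 km
  2: 59.94 km
  3: 26.46 km
  → nearest: 3 (26.46 km)
Q4 at (16.3, -12.8):
  1: 59.62 km
  2: 55.46 km
  3: 26.54 km
  → nearest: 3 (26.54 km)
Q5 at (-8.0, 40.8):
  1: 118.30 km
  2: 32.97 km
  3: 56.44 km
  → nearest: 2 (32.97 km)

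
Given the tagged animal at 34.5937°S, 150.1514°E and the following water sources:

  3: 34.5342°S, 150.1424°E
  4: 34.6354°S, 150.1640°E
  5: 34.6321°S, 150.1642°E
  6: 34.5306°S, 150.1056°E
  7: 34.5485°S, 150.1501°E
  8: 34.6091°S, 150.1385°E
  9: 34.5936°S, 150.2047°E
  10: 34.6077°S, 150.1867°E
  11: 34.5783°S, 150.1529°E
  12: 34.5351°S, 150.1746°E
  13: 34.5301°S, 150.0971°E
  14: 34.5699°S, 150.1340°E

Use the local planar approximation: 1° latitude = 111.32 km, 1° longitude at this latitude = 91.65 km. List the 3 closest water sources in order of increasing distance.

Distances from 34.5937°S, 150.1514°E:
3: √((0.0595·111.32)² + (-0.0090·91.65)²) = √(43.871282 + 0.680378) = 6.6747 km
4: √((-0.0417·111.32)² + (0.0126·91.65)²) = √(21.548572 + 1.333540) = 4.7835 km
5: √((-0.0384·111.32)² + (0.0128·91.65)²) = √(18.272957 + 1.376211) = 4.4327 km
6: √((0.0631·111.32)² + (-0.0458·91.65)²) = √(49.340678 + 17.619594) = 8.1829 km
7: √((0.0452·111.32)² + (-0.0013·91.65)²) = √(25.317643 + 0.014196) = 5.0331 km
8: √((-0.0154·111.32)² + (-0.0129·91.65)²) = √(2.938920 + 1.397798) = 2.0825 km
9: √((0.0001·111.32)² + (0.0533·91.65)²) = √(0.000124 + 23.862688) = 4.8850 km
10: √((-0.0140·111.32)² + (0.0353·91.65)²) = √(2.428860 + 10.466810) = 3.5911 km
11: √((0.0154·111.32)² + (0.0015·91.65)²) = √(2.938920 + 0.018899) = 1.7198 km
12: √((0.0586·111.32)² + (0.0232·91.65)²) = √(42.554121 + 4.521067) = 6.8611 km
13: √((0.0636·111.32)² + (-0.0543·91.65)²) = √(50.125720 + 24.766498) = 8.6540 km
14: √((0.0238·111.32)² + (-0.0174·91.65)²) = √(7.019405 + 2.543100) = 3.0923 km
Sorted: 11 (1.7198 km) < 8 (2.0825 km) < 14 (3.0923 km) < 10 (3.5911 km) < 5 (4.4327 km) < …

11, 8, 14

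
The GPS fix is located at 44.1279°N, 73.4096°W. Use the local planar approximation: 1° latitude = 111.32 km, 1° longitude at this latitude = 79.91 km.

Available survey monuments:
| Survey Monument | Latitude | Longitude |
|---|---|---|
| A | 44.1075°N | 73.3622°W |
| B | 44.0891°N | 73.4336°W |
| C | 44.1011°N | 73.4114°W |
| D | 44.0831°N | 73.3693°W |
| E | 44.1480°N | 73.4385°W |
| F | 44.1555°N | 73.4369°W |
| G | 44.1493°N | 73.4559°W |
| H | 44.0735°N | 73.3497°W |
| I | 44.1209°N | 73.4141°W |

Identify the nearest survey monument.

Distances from 44.1279°N, 73.4096°W:
A: 4.4163 km
B: 4.7259 km
C: 2.9868 km
D: 5.9365 km
E: 3.2156 km
F: 3.7682 km
G: 4.4004 km
H: 7.7191 km
I: 0.8582 km
Minimum: I at 0.8582 km.

I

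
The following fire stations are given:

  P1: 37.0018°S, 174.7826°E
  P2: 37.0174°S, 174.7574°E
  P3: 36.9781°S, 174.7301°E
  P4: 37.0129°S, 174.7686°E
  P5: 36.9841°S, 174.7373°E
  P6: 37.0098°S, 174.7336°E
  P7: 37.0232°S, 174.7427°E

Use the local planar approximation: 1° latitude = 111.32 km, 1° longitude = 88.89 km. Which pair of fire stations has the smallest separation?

P3 and P5

Pairwise distances:
P1–P2: √((-0.0156·111.32)² + (-0.0252·88.89)²) = √(3.015752 + 5.017725) = 2.8343 km
P1–P3: √((0.0237·111.32)² + (-0.0525·88.89)²) = √(6.960542 + 21.778322) = 5.3609 km
P1–P4: √((-0.0111·111.32)² + (-0.0140·88.89)²) = √(1.526836 + 1.548681) = 1.7537 km
P1–P5: √((0.0177·111.32)² + (-0.0453·88.89)²) = √(3.882334 + 16.214450) = 4.4829 km
P1–P6: √((-0.0080·111.32)² + (-0.0490·88.89)²) = √(0.793097 + 18.971338) = 4.4457 km
P1–P7: √((-0.0214·111.32)² + (-0.0399·88.89)²) = √(5.675106 + 12.579159) = 4.2725 km
P2–P3: √((0.0393·111.32)² + (-0.0273·88.89)²) = √(19.139540 + 5.888858) = 5.0028 km
P2–P4: √((0.0045·111.32)² + (0.0112·88.89)²) = √(0.250941 + 0.991156) = 1.1145 km
P2–P5: √((0.0333·111.32)² + (-0.0201·88.89)²) = √(13.741523 + 3.192258) = 4.1151 km
P2–P6: √((0.0076·111.32)² + (-0.0238·88.89)²) = √(0.715770 + 4.475687) = 2.2785 km
P2–P7: √((-0.0058·111.32)² + (-0.0147·88.89)²) = √(0.416872 + 1.707420) = 1.4575 km
P3–P4: √((-0.0348·111.32)² + (0.0385·88.89)²) = √(15.007380 + 11.711898) = 5.1691 km
P3–P5: √((-0.0060·111.32)² + (0.0072·88.89)²) = √(0.446117 + 0.409610) = 0.9251 km
P3–P6: √((-0.0317·111.32)² + (0.0035·88.89)²) = √(12.452740 + 0.096793) = 3.5425 km
P3–P7: √((-0.0451·111.32)² + (0.0126·88.89)²) = √(25.205742 + 1.254431) = 5.1439 km
P4–P5: √((0.0288·111.32)² + (-0.0313·88.89)²) = √(10.278539 + 7.740954) = 4.2449 km
P4–P6: √((0.0031·111.32)² + (-0.0350·88.89)²) = √(0.119088 + 9.679254) = 3.1302 km
P4–P7: √((-0.0103·111.32)² + (-0.0259·88.89)²) = √(1.314682 + 5.300360) = 2.5720 km
P5–P6: √((-0.0257·111.32)² + (-0.0037·88.89)²) = √(8.184886 + 0.108171) = 2.8798 km
P5–P7: √((-0.0391·111.32)² + (0.0054·88.89)²) = √(18.945231 + 0.230406) = 4.3790 km
P6–P7: √((-0.0134·111.32)² + (0.0091·88.89)²) = √(2.225133 + 0.654318) = 1.6969 km
Closest pair: P3–P5 at 0.9251 km.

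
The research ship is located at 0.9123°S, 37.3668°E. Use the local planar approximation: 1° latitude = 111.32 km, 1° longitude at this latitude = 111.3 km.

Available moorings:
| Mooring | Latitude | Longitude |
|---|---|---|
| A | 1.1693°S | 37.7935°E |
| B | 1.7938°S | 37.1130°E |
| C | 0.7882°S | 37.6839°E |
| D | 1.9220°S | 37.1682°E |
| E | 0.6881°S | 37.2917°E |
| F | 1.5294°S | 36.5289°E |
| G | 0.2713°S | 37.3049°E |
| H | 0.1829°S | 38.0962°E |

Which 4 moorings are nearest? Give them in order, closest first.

Distances from 0.9123°S, 37.3668°E:
A: √((-0.2570·111.32)² + (0.4267·111.3)²) = √(818.488613 + 2255.462519) = 55.4432 km
B: √((-0.8815·111.32)² + (-0.2538·111.3)²) = √(9629.218213 + 797.946114) = 102.1135 km
C: √((0.1241·111.32)² + (0.3171·111.3)²) = √(190.849031 + 1245.612084) = 37.9007 km
D: √((-1.0097·111.32)² + (-0.1986·111.3)²) = √(12633.715939 + 488.594773) = 114.5527 km
E: √((0.2242·111.32)² + (-0.0751·111.3)²) = √(622.898969 + 69.866695) = 26.3204 km
F: √((-0.6171·111.32)² + (-0.8379·111.3)²) = √(4719.081612 + 8697.104923) = 115.8283 km
G: √((0.6410·111.32)² + (-0.0619·111.3)²) = √(5091.695861 + 47.464797) = 71.6879 km
H: √((0.7294·111.32)² + (0.7294·111.3)²) = √(6592.921629 + 6590.552844) = 114.8193 km
Sorted: E (26.3204 km) < C (37.9007 km) < A (55.4432 km) < G (71.6879 km) < B (102.1135 km) < D (114.5527 km) < …

E, C, A, G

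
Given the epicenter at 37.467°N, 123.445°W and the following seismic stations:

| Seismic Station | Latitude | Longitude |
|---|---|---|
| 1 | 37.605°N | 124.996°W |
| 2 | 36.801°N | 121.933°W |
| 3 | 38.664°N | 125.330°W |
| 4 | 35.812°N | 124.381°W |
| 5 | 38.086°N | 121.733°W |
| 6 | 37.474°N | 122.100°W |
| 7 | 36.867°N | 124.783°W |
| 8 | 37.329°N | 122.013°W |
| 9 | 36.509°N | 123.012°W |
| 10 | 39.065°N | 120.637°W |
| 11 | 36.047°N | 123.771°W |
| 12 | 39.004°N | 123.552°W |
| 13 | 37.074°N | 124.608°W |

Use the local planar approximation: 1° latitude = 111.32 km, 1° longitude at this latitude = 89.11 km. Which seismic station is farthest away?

Distances from 37.467°N, 123.445°W:
1: √((0.138·111.32)² + (-1.551·89.11)²) = √(235.99596 + 19101.89630) = 139.061 km
2: √((-0.666·111.32)² + (1.512·89.11)²) = √(5496.60911 + 18153.33699) = 153.785 km
3: √((1.197·111.32)² + (-1.885·89.11)²) = √(17755.57316 + 28214.71036) = 214.407 km
4: √((-1.655·111.32)² + (-0.936·89.11)²) = √(33942.38784 + 6956.72098) = 202.235 km
5: √((0.619·111.32)² + (1.712·89.11)²) = √(4748.18567 + 23273.43077) = 167.397 km
6: √((0.007·111.32)² + (1.345·89.11)²) = √(0.60721 + 14364.72962) = 119.855 km
7: √((-0.600·111.32)² + (-1.338·89.11)²) = √(4461.17126 + 14215.59736) = 136.663 km
8: √((-0.138·111.32)² + (1.432·89.11)²) = √(235.99596 + 16283.16873) = 128.527 km
9: √((-0.958·111.32)² + (0.433·89.11)²) = √(11373.06218 + 1488.77367) = 113.410 km
10: √((1.598·111.32)² + (2.808·89.11)²) = √(31644.62440 + 62610.48879) = 307.010 km
11: √((-1.420·111.32)² + (-0.326·89.11)²) = √(24987.51594 + 843.89437) = 160.722 km
12: √((1.537·111.32)² + (-0.107·89.11)²) = √(29274.81305 + 90.91184) = 171.364 km
13: √((-0.393·111.32)² + (-1.163·89.11)²) = √(1913.95400 + 10740.19872) = 112.491 km
Maximum: 10 at 307.010 km.

10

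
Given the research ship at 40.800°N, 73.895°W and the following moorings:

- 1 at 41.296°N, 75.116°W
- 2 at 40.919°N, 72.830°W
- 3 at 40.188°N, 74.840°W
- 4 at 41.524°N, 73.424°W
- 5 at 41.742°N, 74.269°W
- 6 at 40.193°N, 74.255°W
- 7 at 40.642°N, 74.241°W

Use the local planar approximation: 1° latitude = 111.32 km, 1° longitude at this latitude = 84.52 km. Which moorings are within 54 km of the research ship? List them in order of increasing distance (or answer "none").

Distances from 40.800°N, 73.895°W:
1: √((0.496·111.32)² + (-1.221·84.52)²) = √(3048.66530 + 10650.01709) = 117.041 km
2: √((0.119·111.32)² + (1.065·84.52)²) = √(175.48513 + 8102.48419) = 90.983 km
3: √((-0.612·111.32)² + (-0.945·84.52)²) = √(4641.40258 + 6379.44054) = 104.980 km
4: √((0.724·111.32)² + (0.471·84.52)²) = √(6495.66363 + 1584.75011) = 89.891 km
5: √((0.942·111.32)² + (-0.374·84.52)²) = √(10996.34105 + 999.22245) = 109.524 km
6: √((-0.607·111.32)² + (-0.360·84.52)²) = √(4565.87248 + 925.81450) = 74.106 km
7: √((-0.158·111.32)² + (-0.346·84.52)²) = √(309.35744 + 855.20686) = 34.126 km
Threshold 54 km: 7 (34.126 km) is within range.

7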